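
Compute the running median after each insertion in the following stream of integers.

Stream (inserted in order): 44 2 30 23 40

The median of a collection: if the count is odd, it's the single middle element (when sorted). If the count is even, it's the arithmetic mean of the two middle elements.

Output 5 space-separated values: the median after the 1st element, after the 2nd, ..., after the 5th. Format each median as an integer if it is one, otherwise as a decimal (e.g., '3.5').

Answer: 44 23 30 26.5 30

Derivation:
Step 1: insert 44 -> lo=[44] (size 1, max 44) hi=[] (size 0) -> median=44
Step 2: insert 2 -> lo=[2] (size 1, max 2) hi=[44] (size 1, min 44) -> median=23
Step 3: insert 30 -> lo=[2, 30] (size 2, max 30) hi=[44] (size 1, min 44) -> median=30
Step 4: insert 23 -> lo=[2, 23] (size 2, max 23) hi=[30, 44] (size 2, min 30) -> median=26.5
Step 5: insert 40 -> lo=[2, 23, 30] (size 3, max 30) hi=[40, 44] (size 2, min 40) -> median=30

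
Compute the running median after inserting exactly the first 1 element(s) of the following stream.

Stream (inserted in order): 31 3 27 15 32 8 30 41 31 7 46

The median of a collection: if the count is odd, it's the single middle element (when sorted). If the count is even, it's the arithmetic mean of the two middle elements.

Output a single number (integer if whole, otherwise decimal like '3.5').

Answer: 31

Derivation:
Step 1: insert 31 -> lo=[31] (size 1, max 31) hi=[] (size 0) -> median=31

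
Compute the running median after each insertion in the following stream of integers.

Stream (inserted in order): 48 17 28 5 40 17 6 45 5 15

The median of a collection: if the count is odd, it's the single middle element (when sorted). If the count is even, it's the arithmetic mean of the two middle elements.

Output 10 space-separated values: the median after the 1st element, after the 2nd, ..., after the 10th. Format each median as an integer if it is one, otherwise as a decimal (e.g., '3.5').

Step 1: insert 48 -> lo=[48] (size 1, max 48) hi=[] (size 0) -> median=48
Step 2: insert 17 -> lo=[17] (size 1, max 17) hi=[48] (size 1, min 48) -> median=32.5
Step 3: insert 28 -> lo=[17, 28] (size 2, max 28) hi=[48] (size 1, min 48) -> median=28
Step 4: insert 5 -> lo=[5, 17] (size 2, max 17) hi=[28, 48] (size 2, min 28) -> median=22.5
Step 5: insert 40 -> lo=[5, 17, 28] (size 3, max 28) hi=[40, 48] (size 2, min 40) -> median=28
Step 6: insert 17 -> lo=[5, 17, 17] (size 3, max 17) hi=[28, 40, 48] (size 3, min 28) -> median=22.5
Step 7: insert 6 -> lo=[5, 6, 17, 17] (size 4, max 17) hi=[28, 40, 48] (size 3, min 28) -> median=17
Step 8: insert 45 -> lo=[5, 6, 17, 17] (size 4, max 17) hi=[28, 40, 45, 48] (size 4, min 28) -> median=22.5
Step 9: insert 5 -> lo=[5, 5, 6, 17, 17] (size 5, max 17) hi=[28, 40, 45, 48] (size 4, min 28) -> median=17
Step 10: insert 15 -> lo=[5, 5, 6, 15, 17] (size 5, max 17) hi=[17, 28, 40, 45, 48] (size 5, min 17) -> median=17

Answer: 48 32.5 28 22.5 28 22.5 17 22.5 17 17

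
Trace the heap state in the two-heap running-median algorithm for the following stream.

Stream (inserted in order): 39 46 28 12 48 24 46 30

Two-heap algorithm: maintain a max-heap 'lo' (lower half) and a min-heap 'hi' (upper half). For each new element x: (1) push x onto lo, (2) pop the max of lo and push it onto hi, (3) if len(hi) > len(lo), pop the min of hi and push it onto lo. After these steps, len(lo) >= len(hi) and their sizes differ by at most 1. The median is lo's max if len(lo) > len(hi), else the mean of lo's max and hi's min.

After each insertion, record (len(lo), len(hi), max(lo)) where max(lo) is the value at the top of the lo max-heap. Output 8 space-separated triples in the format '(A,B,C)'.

Answer: (1,0,39) (1,1,39) (2,1,39) (2,2,28) (3,2,39) (3,3,28) (4,3,39) (4,4,30)

Derivation:
Step 1: insert 39 -> lo=[39] hi=[] -> (len(lo)=1, len(hi)=0, max(lo)=39)
Step 2: insert 46 -> lo=[39] hi=[46] -> (len(lo)=1, len(hi)=1, max(lo)=39)
Step 3: insert 28 -> lo=[28, 39] hi=[46] -> (len(lo)=2, len(hi)=1, max(lo)=39)
Step 4: insert 12 -> lo=[12, 28] hi=[39, 46] -> (len(lo)=2, len(hi)=2, max(lo)=28)
Step 5: insert 48 -> lo=[12, 28, 39] hi=[46, 48] -> (len(lo)=3, len(hi)=2, max(lo)=39)
Step 6: insert 24 -> lo=[12, 24, 28] hi=[39, 46, 48] -> (len(lo)=3, len(hi)=3, max(lo)=28)
Step 7: insert 46 -> lo=[12, 24, 28, 39] hi=[46, 46, 48] -> (len(lo)=4, len(hi)=3, max(lo)=39)
Step 8: insert 30 -> lo=[12, 24, 28, 30] hi=[39, 46, 46, 48] -> (len(lo)=4, len(hi)=4, max(lo)=30)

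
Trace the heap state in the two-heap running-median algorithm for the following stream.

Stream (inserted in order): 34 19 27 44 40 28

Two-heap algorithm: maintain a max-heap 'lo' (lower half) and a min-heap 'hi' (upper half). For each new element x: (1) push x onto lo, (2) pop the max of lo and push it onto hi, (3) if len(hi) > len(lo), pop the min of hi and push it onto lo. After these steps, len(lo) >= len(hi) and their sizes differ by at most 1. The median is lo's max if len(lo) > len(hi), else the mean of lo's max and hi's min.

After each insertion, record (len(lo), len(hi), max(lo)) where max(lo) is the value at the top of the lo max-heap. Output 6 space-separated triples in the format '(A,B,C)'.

Step 1: insert 34 -> lo=[34] hi=[] -> (len(lo)=1, len(hi)=0, max(lo)=34)
Step 2: insert 19 -> lo=[19] hi=[34] -> (len(lo)=1, len(hi)=1, max(lo)=19)
Step 3: insert 27 -> lo=[19, 27] hi=[34] -> (len(lo)=2, len(hi)=1, max(lo)=27)
Step 4: insert 44 -> lo=[19, 27] hi=[34, 44] -> (len(lo)=2, len(hi)=2, max(lo)=27)
Step 5: insert 40 -> lo=[19, 27, 34] hi=[40, 44] -> (len(lo)=3, len(hi)=2, max(lo)=34)
Step 6: insert 28 -> lo=[19, 27, 28] hi=[34, 40, 44] -> (len(lo)=3, len(hi)=3, max(lo)=28)

Answer: (1,0,34) (1,1,19) (2,1,27) (2,2,27) (3,2,34) (3,3,28)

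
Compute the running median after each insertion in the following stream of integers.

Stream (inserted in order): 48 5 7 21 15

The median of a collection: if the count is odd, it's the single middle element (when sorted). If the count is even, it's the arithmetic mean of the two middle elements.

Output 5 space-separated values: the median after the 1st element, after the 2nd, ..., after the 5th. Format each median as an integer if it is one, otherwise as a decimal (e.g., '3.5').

Step 1: insert 48 -> lo=[48] (size 1, max 48) hi=[] (size 0) -> median=48
Step 2: insert 5 -> lo=[5] (size 1, max 5) hi=[48] (size 1, min 48) -> median=26.5
Step 3: insert 7 -> lo=[5, 7] (size 2, max 7) hi=[48] (size 1, min 48) -> median=7
Step 4: insert 21 -> lo=[5, 7] (size 2, max 7) hi=[21, 48] (size 2, min 21) -> median=14
Step 5: insert 15 -> lo=[5, 7, 15] (size 3, max 15) hi=[21, 48] (size 2, min 21) -> median=15

Answer: 48 26.5 7 14 15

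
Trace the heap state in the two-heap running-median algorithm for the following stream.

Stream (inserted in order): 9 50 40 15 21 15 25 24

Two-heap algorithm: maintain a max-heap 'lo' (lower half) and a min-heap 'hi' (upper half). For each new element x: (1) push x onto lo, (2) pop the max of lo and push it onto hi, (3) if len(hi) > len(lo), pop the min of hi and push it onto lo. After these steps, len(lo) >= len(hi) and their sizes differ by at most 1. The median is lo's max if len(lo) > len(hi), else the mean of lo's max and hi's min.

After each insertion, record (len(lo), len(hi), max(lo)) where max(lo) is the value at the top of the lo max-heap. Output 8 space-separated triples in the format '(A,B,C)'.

Answer: (1,0,9) (1,1,9) (2,1,40) (2,2,15) (3,2,21) (3,3,15) (4,3,21) (4,4,21)

Derivation:
Step 1: insert 9 -> lo=[9] hi=[] -> (len(lo)=1, len(hi)=0, max(lo)=9)
Step 2: insert 50 -> lo=[9] hi=[50] -> (len(lo)=1, len(hi)=1, max(lo)=9)
Step 3: insert 40 -> lo=[9, 40] hi=[50] -> (len(lo)=2, len(hi)=1, max(lo)=40)
Step 4: insert 15 -> lo=[9, 15] hi=[40, 50] -> (len(lo)=2, len(hi)=2, max(lo)=15)
Step 5: insert 21 -> lo=[9, 15, 21] hi=[40, 50] -> (len(lo)=3, len(hi)=2, max(lo)=21)
Step 6: insert 15 -> lo=[9, 15, 15] hi=[21, 40, 50] -> (len(lo)=3, len(hi)=3, max(lo)=15)
Step 7: insert 25 -> lo=[9, 15, 15, 21] hi=[25, 40, 50] -> (len(lo)=4, len(hi)=3, max(lo)=21)
Step 8: insert 24 -> lo=[9, 15, 15, 21] hi=[24, 25, 40, 50] -> (len(lo)=4, len(hi)=4, max(lo)=21)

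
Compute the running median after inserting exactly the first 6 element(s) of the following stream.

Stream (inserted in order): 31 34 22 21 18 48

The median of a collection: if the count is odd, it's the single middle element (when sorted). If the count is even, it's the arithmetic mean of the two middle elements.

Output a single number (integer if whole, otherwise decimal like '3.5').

Answer: 26.5

Derivation:
Step 1: insert 31 -> lo=[31] (size 1, max 31) hi=[] (size 0) -> median=31
Step 2: insert 34 -> lo=[31] (size 1, max 31) hi=[34] (size 1, min 34) -> median=32.5
Step 3: insert 22 -> lo=[22, 31] (size 2, max 31) hi=[34] (size 1, min 34) -> median=31
Step 4: insert 21 -> lo=[21, 22] (size 2, max 22) hi=[31, 34] (size 2, min 31) -> median=26.5
Step 5: insert 18 -> lo=[18, 21, 22] (size 3, max 22) hi=[31, 34] (size 2, min 31) -> median=22
Step 6: insert 48 -> lo=[18, 21, 22] (size 3, max 22) hi=[31, 34, 48] (size 3, min 31) -> median=26.5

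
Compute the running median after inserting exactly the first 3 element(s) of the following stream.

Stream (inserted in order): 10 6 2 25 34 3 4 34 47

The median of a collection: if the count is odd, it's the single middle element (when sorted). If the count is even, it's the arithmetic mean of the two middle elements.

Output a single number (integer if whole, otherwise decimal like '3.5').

Answer: 6

Derivation:
Step 1: insert 10 -> lo=[10] (size 1, max 10) hi=[] (size 0) -> median=10
Step 2: insert 6 -> lo=[6] (size 1, max 6) hi=[10] (size 1, min 10) -> median=8
Step 3: insert 2 -> lo=[2, 6] (size 2, max 6) hi=[10] (size 1, min 10) -> median=6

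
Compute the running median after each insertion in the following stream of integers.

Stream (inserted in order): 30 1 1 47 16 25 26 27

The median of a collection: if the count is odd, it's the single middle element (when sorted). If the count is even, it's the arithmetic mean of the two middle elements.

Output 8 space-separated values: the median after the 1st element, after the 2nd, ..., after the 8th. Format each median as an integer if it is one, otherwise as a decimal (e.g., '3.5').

Answer: 30 15.5 1 15.5 16 20.5 25 25.5

Derivation:
Step 1: insert 30 -> lo=[30] (size 1, max 30) hi=[] (size 0) -> median=30
Step 2: insert 1 -> lo=[1] (size 1, max 1) hi=[30] (size 1, min 30) -> median=15.5
Step 3: insert 1 -> lo=[1, 1] (size 2, max 1) hi=[30] (size 1, min 30) -> median=1
Step 4: insert 47 -> lo=[1, 1] (size 2, max 1) hi=[30, 47] (size 2, min 30) -> median=15.5
Step 5: insert 16 -> lo=[1, 1, 16] (size 3, max 16) hi=[30, 47] (size 2, min 30) -> median=16
Step 6: insert 25 -> lo=[1, 1, 16] (size 3, max 16) hi=[25, 30, 47] (size 3, min 25) -> median=20.5
Step 7: insert 26 -> lo=[1, 1, 16, 25] (size 4, max 25) hi=[26, 30, 47] (size 3, min 26) -> median=25
Step 8: insert 27 -> lo=[1, 1, 16, 25] (size 4, max 25) hi=[26, 27, 30, 47] (size 4, min 26) -> median=25.5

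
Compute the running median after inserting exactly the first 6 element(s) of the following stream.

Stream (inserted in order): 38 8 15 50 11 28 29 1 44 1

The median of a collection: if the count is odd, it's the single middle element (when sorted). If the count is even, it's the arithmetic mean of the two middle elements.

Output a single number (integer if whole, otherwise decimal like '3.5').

Step 1: insert 38 -> lo=[38] (size 1, max 38) hi=[] (size 0) -> median=38
Step 2: insert 8 -> lo=[8] (size 1, max 8) hi=[38] (size 1, min 38) -> median=23
Step 3: insert 15 -> lo=[8, 15] (size 2, max 15) hi=[38] (size 1, min 38) -> median=15
Step 4: insert 50 -> lo=[8, 15] (size 2, max 15) hi=[38, 50] (size 2, min 38) -> median=26.5
Step 5: insert 11 -> lo=[8, 11, 15] (size 3, max 15) hi=[38, 50] (size 2, min 38) -> median=15
Step 6: insert 28 -> lo=[8, 11, 15] (size 3, max 15) hi=[28, 38, 50] (size 3, min 28) -> median=21.5

Answer: 21.5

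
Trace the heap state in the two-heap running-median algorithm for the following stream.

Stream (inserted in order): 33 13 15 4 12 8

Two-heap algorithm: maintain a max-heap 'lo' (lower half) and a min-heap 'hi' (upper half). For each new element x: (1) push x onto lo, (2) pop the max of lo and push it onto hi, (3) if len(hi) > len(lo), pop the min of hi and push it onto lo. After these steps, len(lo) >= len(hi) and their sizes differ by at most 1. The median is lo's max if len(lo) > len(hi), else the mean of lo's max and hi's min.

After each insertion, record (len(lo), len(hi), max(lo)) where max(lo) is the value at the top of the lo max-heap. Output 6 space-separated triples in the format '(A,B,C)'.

Answer: (1,0,33) (1,1,13) (2,1,15) (2,2,13) (3,2,13) (3,3,12)

Derivation:
Step 1: insert 33 -> lo=[33] hi=[] -> (len(lo)=1, len(hi)=0, max(lo)=33)
Step 2: insert 13 -> lo=[13] hi=[33] -> (len(lo)=1, len(hi)=1, max(lo)=13)
Step 3: insert 15 -> lo=[13, 15] hi=[33] -> (len(lo)=2, len(hi)=1, max(lo)=15)
Step 4: insert 4 -> lo=[4, 13] hi=[15, 33] -> (len(lo)=2, len(hi)=2, max(lo)=13)
Step 5: insert 12 -> lo=[4, 12, 13] hi=[15, 33] -> (len(lo)=3, len(hi)=2, max(lo)=13)
Step 6: insert 8 -> lo=[4, 8, 12] hi=[13, 15, 33] -> (len(lo)=3, len(hi)=3, max(lo)=12)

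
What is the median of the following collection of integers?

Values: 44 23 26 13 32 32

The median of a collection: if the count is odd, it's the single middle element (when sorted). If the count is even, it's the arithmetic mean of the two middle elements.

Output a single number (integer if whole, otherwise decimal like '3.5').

Step 1: insert 44 -> lo=[44] (size 1, max 44) hi=[] (size 0) -> median=44
Step 2: insert 23 -> lo=[23] (size 1, max 23) hi=[44] (size 1, min 44) -> median=33.5
Step 3: insert 26 -> lo=[23, 26] (size 2, max 26) hi=[44] (size 1, min 44) -> median=26
Step 4: insert 13 -> lo=[13, 23] (size 2, max 23) hi=[26, 44] (size 2, min 26) -> median=24.5
Step 5: insert 32 -> lo=[13, 23, 26] (size 3, max 26) hi=[32, 44] (size 2, min 32) -> median=26
Step 6: insert 32 -> lo=[13, 23, 26] (size 3, max 26) hi=[32, 32, 44] (size 3, min 32) -> median=29

Answer: 29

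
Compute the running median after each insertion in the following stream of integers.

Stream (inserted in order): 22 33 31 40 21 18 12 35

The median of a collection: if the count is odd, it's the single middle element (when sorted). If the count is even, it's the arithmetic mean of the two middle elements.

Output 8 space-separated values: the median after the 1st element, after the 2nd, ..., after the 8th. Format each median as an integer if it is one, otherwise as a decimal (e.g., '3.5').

Answer: 22 27.5 31 32 31 26.5 22 26.5

Derivation:
Step 1: insert 22 -> lo=[22] (size 1, max 22) hi=[] (size 0) -> median=22
Step 2: insert 33 -> lo=[22] (size 1, max 22) hi=[33] (size 1, min 33) -> median=27.5
Step 3: insert 31 -> lo=[22, 31] (size 2, max 31) hi=[33] (size 1, min 33) -> median=31
Step 4: insert 40 -> lo=[22, 31] (size 2, max 31) hi=[33, 40] (size 2, min 33) -> median=32
Step 5: insert 21 -> lo=[21, 22, 31] (size 3, max 31) hi=[33, 40] (size 2, min 33) -> median=31
Step 6: insert 18 -> lo=[18, 21, 22] (size 3, max 22) hi=[31, 33, 40] (size 3, min 31) -> median=26.5
Step 7: insert 12 -> lo=[12, 18, 21, 22] (size 4, max 22) hi=[31, 33, 40] (size 3, min 31) -> median=22
Step 8: insert 35 -> lo=[12, 18, 21, 22] (size 4, max 22) hi=[31, 33, 35, 40] (size 4, min 31) -> median=26.5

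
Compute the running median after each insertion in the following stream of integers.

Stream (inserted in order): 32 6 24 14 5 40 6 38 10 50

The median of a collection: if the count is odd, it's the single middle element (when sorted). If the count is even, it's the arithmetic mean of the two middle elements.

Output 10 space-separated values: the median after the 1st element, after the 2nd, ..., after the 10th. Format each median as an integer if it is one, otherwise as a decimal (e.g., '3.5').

Step 1: insert 32 -> lo=[32] (size 1, max 32) hi=[] (size 0) -> median=32
Step 2: insert 6 -> lo=[6] (size 1, max 6) hi=[32] (size 1, min 32) -> median=19
Step 3: insert 24 -> lo=[6, 24] (size 2, max 24) hi=[32] (size 1, min 32) -> median=24
Step 4: insert 14 -> lo=[6, 14] (size 2, max 14) hi=[24, 32] (size 2, min 24) -> median=19
Step 5: insert 5 -> lo=[5, 6, 14] (size 3, max 14) hi=[24, 32] (size 2, min 24) -> median=14
Step 6: insert 40 -> lo=[5, 6, 14] (size 3, max 14) hi=[24, 32, 40] (size 3, min 24) -> median=19
Step 7: insert 6 -> lo=[5, 6, 6, 14] (size 4, max 14) hi=[24, 32, 40] (size 3, min 24) -> median=14
Step 8: insert 38 -> lo=[5, 6, 6, 14] (size 4, max 14) hi=[24, 32, 38, 40] (size 4, min 24) -> median=19
Step 9: insert 10 -> lo=[5, 6, 6, 10, 14] (size 5, max 14) hi=[24, 32, 38, 40] (size 4, min 24) -> median=14
Step 10: insert 50 -> lo=[5, 6, 6, 10, 14] (size 5, max 14) hi=[24, 32, 38, 40, 50] (size 5, min 24) -> median=19

Answer: 32 19 24 19 14 19 14 19 14 19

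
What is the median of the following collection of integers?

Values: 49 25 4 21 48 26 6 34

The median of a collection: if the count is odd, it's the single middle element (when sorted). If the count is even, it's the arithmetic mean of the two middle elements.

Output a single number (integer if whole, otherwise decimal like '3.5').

Step 1: insert 49 -> lo=[49] (size 1, max 49) hi=[] (size 0) -> median=49
Step 2: insert 25 -> lo=[25] (size 1, max 25) hi=[49] (size 1, min 49) -> median=37
Step 3: insert 4 -> lo=[4, 25] (size 2, max 25) hi=[49] (size 1, min 49) -> median=25
Step 4: insert 21 -> lo=[4, 21] (size 2, max 21) hi=[25, 49] (size 2, min 25) -> median=23
Step 5: insert 48 -> lo=[4, 21, 25] (size 3, max 25) hi=[48, 49] (size 2, min 48) -> median=25
Step 6: insert 26 -> lo=[4, 21, 25] (size 3, max 25) hi=[26, 48, 49] (size 3, min 26) -> median=25.5
Step 7: insert 6 -> lo=[4, 6, 21, 25] (size 4, max 25) hi=[26, 48, 49] (size 3, min 26) -> median=25
Step 8: insert 34 -> lo=[4, 6, 21, 25] (size 4, max 25) hi=[26, 34, 48, 49] (size 4, min 26) -> median=25.5

Answer: 25.5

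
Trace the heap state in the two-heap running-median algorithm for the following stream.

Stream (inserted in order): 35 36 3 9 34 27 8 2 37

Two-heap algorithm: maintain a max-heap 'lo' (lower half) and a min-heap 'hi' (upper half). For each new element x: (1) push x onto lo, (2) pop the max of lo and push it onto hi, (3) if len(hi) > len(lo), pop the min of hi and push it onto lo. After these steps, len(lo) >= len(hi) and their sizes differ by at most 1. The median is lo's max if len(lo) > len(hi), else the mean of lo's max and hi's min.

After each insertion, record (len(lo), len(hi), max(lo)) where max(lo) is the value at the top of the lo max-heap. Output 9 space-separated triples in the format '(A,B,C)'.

Step 1: insert 35 -> lo=[35] hi=[] -> (len(lo)=1, len(hi)=0, max(lo)=35)
Step 2: insert 36 -> lo=[35] hi=[36] -> (len(lo)=1, len(hi)=1, max(lo)=35)
Step 3: insert 3 -> lo=[3, 35] hi=[36] -> (len(lo)=2, len(hi)=1, max(lo)=35)
Step 4: insert 9 -> lo=[3, 9] hi=[35, 36] -> (len(lo)=2, len(hi)=2, max(lo)=9)
Step 5: insert 34 -> lo=[3, 9, 34] hi=[35, 36] -> (len(lo)=3, len(hi)=2, max(lo)=34)
Step 6: insert 27 -> lo=[3, 9, 27] hi=[34, 35, 36] -> (len(lo)=3, len(hi)=3, max(lo)=27)
Step 7: insert 8 -> lo=[3, 8, 9, 27] hi=[34, 35, 36] -> (len(lo)=4, len(hi)=3, max(lo)=27)
Step 8: insert 2 -> lo=[2, 3, 8, 9] hi=[27, 34, 35, 36] -> (len(lo)=4, len(hi)=4, max(lo)=9)
Step 9: insert 37 -> lo=[2, 3, 8, 9, 27] hi=[34, 35, 36, 37] -> (len(lo)=5, len(hi)=4, max(lo)=27)

Answer: (1,0,35) (1,1,35) (2,1,35) (2,2,9) (3,2,34) (3,3,27) (4,3,27) (4,4,9) (5,4,27)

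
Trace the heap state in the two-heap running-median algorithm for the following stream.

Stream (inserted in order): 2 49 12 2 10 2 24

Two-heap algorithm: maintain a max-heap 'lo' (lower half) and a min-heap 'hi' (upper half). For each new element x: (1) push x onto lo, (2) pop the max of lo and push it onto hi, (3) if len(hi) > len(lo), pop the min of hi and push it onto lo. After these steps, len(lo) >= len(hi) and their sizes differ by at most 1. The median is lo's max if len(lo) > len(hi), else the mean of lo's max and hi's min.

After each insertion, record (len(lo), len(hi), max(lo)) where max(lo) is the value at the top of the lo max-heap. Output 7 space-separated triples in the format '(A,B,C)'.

Step 1: insert 2 -> lo=[2] hi=[] -> (len(lo)=1, len(hi)=0, max(lo)=2)
Step 2: insert 49 -> lo=[2] hi=[49] -> (len(lo)=1, len(hi)=1, max(lo)=2)
Step 3: insert 12 -> lo=[2, 12] hi=[49] -> (len(lo)=2, len(hi)=1, max(lo)=12)
Step 4: insert 2 -> lo=[2, 2] hi=[12, 49] -> (len(lo)=2, len(hi)=2, max(lo)=2)
Step 5: insert 10 -> lo=[2, 2, 10] hi=[12, 49] -> (len(lo)=3, len(hi)=2, max(lo)=10)
Step 6: insert 2 -> lo=[2, 2, 2] hi=[10, 12, 49] -> (len(lo)=3, len(hi)=3, max(lo)=2)
Step 7: insert 24 -> lo=[2, 2, 2, 10] hi=[12, 24, 49] -> (len(lo)=4, len(hi)=3, max(lo)=10)

Answer: (1,0,2) (1,1,2) (2,1,12) (2,2,2) (3,2,10) (3,3,2) (4,3,10)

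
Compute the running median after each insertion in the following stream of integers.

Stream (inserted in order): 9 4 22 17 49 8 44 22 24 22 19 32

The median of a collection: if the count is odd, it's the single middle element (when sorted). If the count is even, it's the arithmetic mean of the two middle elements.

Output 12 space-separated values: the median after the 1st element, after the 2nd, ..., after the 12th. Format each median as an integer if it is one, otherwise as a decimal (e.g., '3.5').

Answer: 9 6.5 9 13 17 13 17 19.5 22 22 22 22

Derivation:
Step 1: insert 9 -> lo=[9] (size 1, max 9) hi=[] (size 0) -> median=9
Step 2: insert 4 -> lo=[4] (size 1, max 4) hi=[9] (size 1, min 9) -> median=6.5
Step 3: insert 22 -> lo=[4, 9] (size 2, max 9) hi=[22] (size 1, min 22) -> median=9
Step 4: insert 17 -> lo=[4, 9] (size 2, max 9) hi=[17, 22] (size 2, min 17) -> median=13
Step 5: insert 49 -> lo=[4, 9, 17] (size 3, max 17) hi=[22, 49] (size 2, min 22) -> median=17
Step 6: insert 8 -> lo=[4, 8, 9] (size 3, max 9) hi=[17, 22, 49] (size 3, min 17) -> median=13
Step 7: insert 44 -> lo=[4, 8, 9, 17] (size 4, max 17) hi=[22, 44, 49] (size 3, min 22) -> median=17
Step 8: insert 22 -> lo=[4, 8, 9, 17] (size 4, max 17) hi=[22, 22, 44, 49] (size 4, min 22) -> median=19.5
Step 9: insert 24 -> lo=[4, 8, 9, 17, 22] (size 5, max 22) hi=[22, 24, 44, 49] (size 4, min 22) -> median=22
Step 10: insert 22 -> lo=[4, 8, 9, 17, 22] (size 5, max 22) hi=[22, 22, 24, 44, 49] (size 5, min 22) -> median=22
Step 11: insert 19 -> lo=[4, 8, 9, 17, 19, 22] (size 6, max 22) hi=[22, 22, 24, 44, 49] (size 5, min 22) -> median=22
Step 12: insert 32 -> lo=[4, 8, 9, 17, 19, 22] (size 6, max 22) hi=[22, 22, 24, 32, 44, 49] (size 6, min 22) -> median=22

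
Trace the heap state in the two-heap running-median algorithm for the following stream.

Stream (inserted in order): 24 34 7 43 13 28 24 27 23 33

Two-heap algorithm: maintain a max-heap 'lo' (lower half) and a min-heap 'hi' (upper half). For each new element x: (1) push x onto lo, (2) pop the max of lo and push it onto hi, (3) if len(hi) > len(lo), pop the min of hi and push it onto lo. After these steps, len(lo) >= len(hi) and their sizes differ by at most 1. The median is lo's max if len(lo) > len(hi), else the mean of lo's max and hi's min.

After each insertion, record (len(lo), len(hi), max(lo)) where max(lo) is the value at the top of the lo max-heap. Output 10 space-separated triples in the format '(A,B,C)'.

Step 1: insert 24 -> lo=[24] hi=[] -> (len(lo)=1, len(hi)=0, max(lo)=24)
Step 2: insert 34 -> lo=[24] hi=[34] -> (len(lo)=1, len(hi)=1, max(lo)=24)
Step 3: insert 7 -> lo=[7, 24] hi=[34] -> (len(lo)=2, len(hi)=1, max(lo)=24)
Step 4: insert 43 -> lo=[7, 24] hi=[34, 43] -> (len(lo)=2, len(hi)=2, max(lo)=24)
Step 5: insert 13 -> lo=[7, 13, 24] hi=[34, 43] -> (len(lo)=3, len(hi)=2, max(lo)=24)
Step 6: insert 28 -> lo=[7, 13, 24] hi=[28, 34, 43] -> (len(lo)=3, len(hi)=3, max(lo)=24)
Step 7: insert 24 -> lo=[7, 13, 24, 24] hi=[28, 34, 43] -> (len(lo)=4, len(hi)=3, max(lo)=24)
Step 8: insert 27 -> lo=[7, 13, 24, 24] hi=[27, 28, 34, 43] -> (len(lo)=4, len(hi)=4, max(lo)=24)
Step 9: insert 23 -> lo=[7, 13, 23, 24, 24] hi=[27, 28, 34, 43] -> (len(lo)=5, len(hi)=4, max(lo)=24)
Step 10: insert 33 -> lo=[7, 13, 23, 24, 24] hi=[27, 28, 33, 34, 43] -> (len(lo)=5, len(hi)=5, max(lo)=24)

Answer: (1,0,24) (1,1,24) (2,1,24) (2,2,24) (3,2,24) (3,3,24) (4,3,24) (4,4,24) (5,4,24) (5,5,24)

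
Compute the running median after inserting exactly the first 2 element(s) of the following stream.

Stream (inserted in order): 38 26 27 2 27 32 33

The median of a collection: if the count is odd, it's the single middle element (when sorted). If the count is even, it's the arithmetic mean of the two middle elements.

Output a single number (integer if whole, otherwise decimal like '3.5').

Step 1: insert 38 -> lo=[38] (size 1, max 38) hi=[] (size 0) -> median=38
Step 2: insert 26 -> lo=[26] (size 1, max 26) hi=[38] (size 1, min 38) -> median=32

Answer: 32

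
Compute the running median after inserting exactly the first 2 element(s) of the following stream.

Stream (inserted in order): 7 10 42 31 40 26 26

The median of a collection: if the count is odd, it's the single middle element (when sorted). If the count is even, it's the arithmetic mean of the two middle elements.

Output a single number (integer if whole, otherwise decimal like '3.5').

Answer: 8.5

Derivation:
Step 1: insert 7 -> lo=[7] (size 1, max 7) hi=[] (size 0) -> median=7
Step 2: insert 10 -> lo=[7] (size 1, max 7) hi=[10] (size 1, min 10) -> median=8.5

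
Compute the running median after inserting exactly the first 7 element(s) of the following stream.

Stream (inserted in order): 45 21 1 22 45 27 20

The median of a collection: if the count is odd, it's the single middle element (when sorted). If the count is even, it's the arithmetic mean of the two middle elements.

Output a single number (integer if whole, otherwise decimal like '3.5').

Step 1: insert 45 -> lo=[45] (size 1, max 45) hi=[] (size 0) -> median=45
Step 2: insert 21 -> lo=[21] (size 1, max 21) hi=[45] (size 1, min 45) -> median=33
Step 3: insert 1 -> lo=[1, 21] (size 2, max 21) hi=[45] (size 1, min 45) -> median=21
Step 4: insert 22 -> lo=[1, 21] (size 2, max 21) hi=[22, 45] (size 2, min 22) -> median=21.5
Step 5: insert 45 -> lo=[1, 21, 22] (size 3, max 22) hi=[45, 45] (size 2, min 45) -> median=22
Step 6: insert 27 -> lo=[1, 21, 22] (size 3, max 22) hi=[27, 45, 45] (size 3, min 27) -> median=24.5
Step 7: insert 20 -> lo=[1, 20, 21, 22] (size 4, max 22) hi=[27, 45, 45] (size 3, min 27) -> median=22

Answer: 22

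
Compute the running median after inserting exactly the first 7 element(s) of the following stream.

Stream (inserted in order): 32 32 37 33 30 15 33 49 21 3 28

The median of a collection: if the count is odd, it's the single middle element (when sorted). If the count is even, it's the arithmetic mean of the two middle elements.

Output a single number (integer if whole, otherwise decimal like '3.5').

Answer: 32

Derivation:
Step 1: insert 32 -> lo=[32] (size 1, max 32) hi=[] (size 0) -> median=32
Step 2: insert 32 -> lo=[32] (size 1, max 32) hi=[32] (size 1, min 32) -> median=32
Step 3: insert 37 -> lo=[32, 32] (size 2, max 32) hi=[37] (size 1, min 37) -> median=32
Step 4: insert 33 -> lo=[32, 32] (size 2, max 32) hi=[33, 37] (size 2, min 33) -> median=32.5
Step 5: insert 30 -> lo=[30, 32, 32] (size 3, max 32) hi=[33, 37] (size 2, min 33) -> median=32
Step 6: insert 15 -> lo=[15, 30, 32] (size 3, max 32) hi=[32, 33, 37] (size 3, min 32) -> median=32
Step 7: insert 33 -> lo=[15, 30, 32, 32] (size 4, max 32) hi=[33, 33, 37] (size 3, min 33) -> median=32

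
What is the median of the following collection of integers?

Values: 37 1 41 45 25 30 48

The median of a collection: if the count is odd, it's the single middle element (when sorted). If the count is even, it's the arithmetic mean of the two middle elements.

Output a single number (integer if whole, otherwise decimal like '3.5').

Step 1: insert 37 -> lo=[37] (size 1, max 37) hi=[] (size 0) -> median=37
Step 2: insert 1 -> lo=[1] (size 1, max 1) hi=[37] (size 1, min 37) -> median=19
Step 3: insert 41 -> lo=[1, 37] (size 2, max 37) hi=[41] (size 1, min 41) -> median=37
Step 4: insert 45 -> lo=[1, 37] (size 2, max 37) hi=[41, 45] (size 2, min 41) -> median=39
Step 5: insert 25 -> lo=[1, 25, 37] (size 3, max 37) hi=[41, 45] (size 2, min 41) -> median=37
Step 6: insert 30 -> lo=[1, 25, 30] (size 3, max 30) hi=[37, 41, 45] (size 3, min 37) -> median=33.5
Step 7: insert 48 -> lo=[1, 25, 30, 37] (size 4, max 37) hi=[41, 45, 48] (size 3, min 41) -> median=37

Answer: 37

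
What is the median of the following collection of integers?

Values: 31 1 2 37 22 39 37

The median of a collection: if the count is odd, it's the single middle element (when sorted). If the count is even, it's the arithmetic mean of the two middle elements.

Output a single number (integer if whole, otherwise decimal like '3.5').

Step 1: insert 31 -> lo=[31] (size 1, max 31) hi=[] (size 0) -> median=31
Step 2: insert 1 -> lo=[1] (size 1, max 1) hi=[31] (size 1, min 31) -> median=16
Step 3: insert 2 -> lo=[1, 2] (size 2, max 2) hi=[31] (size 1, min 31) -> median=2
Step 4: insert 37 -> lo=[1, 2] (size 2, max 2) hi=[31, 37] (size 2, min 31) -> median=16.5
Step 5: insert 22 -> lo=[1, 2, 22] (size 3, max 22) hi=[31, 37] (size 2, min 31) -> median=22
Step 6: insert 39 -> lo=[1, 2, 22] (size 3, max 22) hi=[31, 37, 39] (size 3, min 31) -> median=26.5
Step 7: insert 37 -> lo=[1, 2, 22, 31] (size 4, max 31) hi=[37, 37, 39] (size 3, min 37) -> median=31

Answer: 31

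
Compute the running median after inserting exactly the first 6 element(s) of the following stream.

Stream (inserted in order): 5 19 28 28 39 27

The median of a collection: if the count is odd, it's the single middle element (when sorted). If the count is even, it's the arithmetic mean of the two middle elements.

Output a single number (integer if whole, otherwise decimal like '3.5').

Step 1: insert 5 -> lo=[5] (size 1, max 5) hi=[] (size 0) -> median=5
Step 2: insert 19 -> lo=[5] (size 1, max 5) hi=[19] (size 1, min 19) -> median=12
Step 3: insert 28 -> lo=[5, 19] (size 2, max 19) hi=[28] (size 1, min 28) -> median=19
Step 4: insert 28 -> lo=[5, 19] (size 2, max 19) hi=[28, 28] (size 2, min 28) -> median=23.5
Step 5: insert 39 -> lo=[5, 19, 28] (size 3, max 28) hi=[28, 39] (size 2, min 28) -> median=28
Step 6: insert 27 -> lo=[5, 19, 27] (size 3, max 27) hi=[28, 28, 39] (size 3, min 28) -> median=27.5

Answer: 27.5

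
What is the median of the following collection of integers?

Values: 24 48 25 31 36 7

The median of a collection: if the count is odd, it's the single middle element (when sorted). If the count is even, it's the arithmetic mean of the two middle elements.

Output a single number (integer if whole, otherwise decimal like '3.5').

Answer: 28

Derivation:
Step 1: insert 24 -> lo=[24] (size 1, max 24) hi=[] (size 0) -> median=24
Step 2: insert 48 -> lo=[24] (size 1, max 24) hi=[48] (size 1, min 48) -> median=36
Step 3: insert 25 -> lo=[24, 25] (size 2, max 25) hi=[48] (size 1, min 48) -> median=25
Step 4: insert 31 -> lo=[24, 25] (size 2, max 25) hi=[31, 48] (size 2, min 31) -> median=28
Step 5: insert 36 -> lo=[24, 25, 31] (size 3, max 31) hi=[36, 48] (size 2, min 36) -> median=31
Step 6: insert 7 -> lo=[7, 24, 25] (size 3, max 25) hi=[31, 36, 48] (size 3, min 31) -> median=28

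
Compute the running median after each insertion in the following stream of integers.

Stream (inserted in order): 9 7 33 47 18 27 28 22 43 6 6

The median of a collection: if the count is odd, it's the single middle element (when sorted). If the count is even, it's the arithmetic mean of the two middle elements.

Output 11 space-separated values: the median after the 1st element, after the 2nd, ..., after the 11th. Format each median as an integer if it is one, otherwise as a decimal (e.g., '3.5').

Answer: 9 8 9 21 18 22.5 27 24.5 27 24.5 22

Derivation:
Step 1: insert 9 -> lo=[9] (size 1, max 9) hi=[] (size 0) -> median=9
Step 2: insert 7 -> lo=[7] (size 1, max 7) hi=[9] (size 1, min 9) -> median=8
Step 3: insert 33 -> lo=[7, 9] (size 2, max 9) hi=[33] (size 1, min 33) -> median=9
Step 4: insert 47 -> lo=[7, 9] (size 2, max 9) hi=[33, 47] (size 2, min 33) -> median=21
Step 5: insert 18 -> lo=[7, 9, 18] (size 3, max 18) hi=[33, 47] (size 2, min 33) -> median=18
Step 6: insert 27 -> lo=[7, 9, 18] (size 3, max 18) hi=[27, 33, 47] (size 3, min 27) -> median=22.5
Step 7: insert 28 -> lo=[7, 9, 18, 27] (size 4, max 27) hi=[28, 33, 47] (size 3, min 28) -> median=27
Step 8: insert 22 -> lo=[7, 9, 18, 22] (size 4, max 22) hi=[27, 28, 33, 47] (size 4, min 27) -> median=24.5
Step 9: insert 43 -> lo=[7, 9, 18, 22, 27] (size 5, max 27) hi=[28, 33, 43, 47] (size 4, min 28) -> median=27
Step 10: insert 6 -> lo=[6, 7, 9, 18, 22] (size 5, max 22) hi=[27, 28, 33, 43, 47] (size 5, min 27) -> median=24.5
Step 11: insert 6 -> lo=[6, 6, 7, 9, 18, 22] (size 6, max 22) hi=[27, 28, 33, 43, 47] (size 5, min 27) -> median=22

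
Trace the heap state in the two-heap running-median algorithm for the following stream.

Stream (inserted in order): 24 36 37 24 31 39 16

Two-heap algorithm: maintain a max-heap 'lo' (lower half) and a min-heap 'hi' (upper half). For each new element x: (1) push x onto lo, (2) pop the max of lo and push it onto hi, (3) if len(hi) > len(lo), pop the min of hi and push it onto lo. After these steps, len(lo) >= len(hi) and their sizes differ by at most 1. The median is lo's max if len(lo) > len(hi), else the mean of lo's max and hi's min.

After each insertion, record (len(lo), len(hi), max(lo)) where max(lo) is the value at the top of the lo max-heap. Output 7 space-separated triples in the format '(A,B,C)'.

Answer: (1,0,24) (1,1,24) (2,1,36) (2,2,24) (3,2,31) (3,3,31) (4,3,31)

Derivation:
Step 1: insert 24 -> lo=[24] hi=[] -> (len(lo)=1, len(hi)=0, max(lo)=24)
Step 2: insert 36 -> lo=[24] hi=[36] -> (len(lo)=1, len(hi)=1, max(lo)=24)
Step 3: insert 37 -> lo=[24, 36] hi=[37] -> (len(lo)=2, len(hi)=1, max(lo)=36)
Step 4: insert 24 -> lo=[24, 24] hi=[36, 37] -> (len(lo)=2, len(hi)=2, max(lo)=24)
Step 5: insert 31 -> lo=[24, 24, 31] hi=[36, 37] -> (len(lo)=3, len(hi)=2, max(lo)=31)
Step 6: insert 39 -> lo=[24, 24, 31] hi=[36, 37, 39] -> (len(lo)=3, len(hi)=3, max(lo)=31)
Step 7: insert 16 -> lo=[16, 24, 24, 31] hi=[36, 37, 39] -> (len(lo)=4, len(hi)=3, max(lo)=31)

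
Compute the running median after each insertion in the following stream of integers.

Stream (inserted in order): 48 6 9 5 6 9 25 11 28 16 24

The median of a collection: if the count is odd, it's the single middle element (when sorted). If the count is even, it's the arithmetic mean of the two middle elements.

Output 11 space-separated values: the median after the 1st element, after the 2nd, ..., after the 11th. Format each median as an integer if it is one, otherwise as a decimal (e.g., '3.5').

Answer: 48 27 9 7.5 6 7.5 9 9 9 10 11

Derivation:
Step 1: insert 48 -> lo=[48] (size 1, max 48) hi=[] (size 0) -> median=48
Step 2: insert 6 -> lo=[6] (size 1, max 6) hi=[48] (size 1, min 48) -> median=27
Step 3: insert 9 -> lo=[6, 9] (size 2, max 9) hi=[48] (size 1, min 48) -> median=9
Step 4: insert 5 -> lo=[5, 6] (size 2, max 6) hi=[9, 48] (size 2, min 9) -> median=7.5
Step 5: insert 6 -> lo=[5, 6, 6] (size 3, max 6) hi=[9, 48] (size 2, min 9) -> median=6
Step 6: insert 9 -> lo=[5, 6, 6] (size 3, max 6) hi=[9, 9, 48] (size 3, min 9) -> median=7.5
Step 7: insert 25 -> lo=[5, 6, 6, 9] (size 4, max 9) hi=[9, 25, 48] (size 3, min 9) -> median=9
Step 8: insert 11 -> lo=[5, 6, 6, 9] (size 4, max 9) hi=[9, 11, 25, 48] (size 4, min 9) -> median=9
Step 9: insert 28 -> lo=[5, 6, 6, 9, 9] (size 5, max 9) hi=[11, 25, 28, 48] (size 4, min 11) -> median=9
Step 10: insert 16 -> lo=[5, 6, 6, 9, 9] (size 5, max 9) hi=[11, 16, 25, 28, 48] (size 5, min 11) -> median=10
Step 11: insert 24 -> lo=[5, 6, 6, 9, 9, 11] (size 6, max 11) hi=[16, 24, 25, 28, 48] (size 5, min 16) -> median=11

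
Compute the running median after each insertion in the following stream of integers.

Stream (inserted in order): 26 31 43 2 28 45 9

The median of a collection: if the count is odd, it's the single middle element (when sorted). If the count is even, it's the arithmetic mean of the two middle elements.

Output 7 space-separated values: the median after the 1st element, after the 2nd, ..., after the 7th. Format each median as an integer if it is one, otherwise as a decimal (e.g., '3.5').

Answer: 26 28.5 31 28.5 28 29.5 28

Derivation:
Step 1: insert 26 -> lo=[26] (size 1, max 26) hi=[] (size 0) -> median=26
Step 2: insert 31 -> lo=[26] (size 1, max 26) hi=[31] (size 1, min 31) -> median=28.5
Step 3: insert 43 -> lo=[26, 31] (size 2, max 31) hi=[43] (size 1, min 43) -> median=31
Step 4: insert 2 -> lo=[2, 26] (size 2, max 26) hi=[31, 43] (size 2, min 31) -> median=28.5
Step 5: insert 28 -> lo=[2, 26, 28] (size 3, max 28) hi=[31, 43] (size 2, min 31) -> median=28
Step 6: insert 45 -> lo=[2, 26, 28] (size 3, max 28) hi=[31, 43, 45] (size 3, min 31) -> median=29.5
Step 7: insert 9 -> lo=[2, 9, 26, 28] (size 4, max 28) hi=[31, 43, 45] (size 3, min 31) -> median=28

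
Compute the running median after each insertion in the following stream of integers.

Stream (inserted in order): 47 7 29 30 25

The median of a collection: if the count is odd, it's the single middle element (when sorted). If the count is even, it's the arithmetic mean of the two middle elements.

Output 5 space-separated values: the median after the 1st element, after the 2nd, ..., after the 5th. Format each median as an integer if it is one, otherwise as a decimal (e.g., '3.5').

Answer: 47 27 29 29.5 29

Derivation:
Step 1: insert 47 -> lo=[47] (size 1, max 47) hi=[] (size 0) -> median=47
Step 2: insert 7 -> lo=[7] (size 1, max 7) hi=[47] (size 1, min 47) -> median=27
Step 3: insert 29 -> lo=[7, 29] (size 2, max 29) hi=[47] (size 1, min 47) -> median=29
Step 4: insert 30 -> lo=[7, 29] (size 2, max 29) hi=[30, 47] (size 2, min 30) -> median=29.5
Step 5: insert 25 -> lo=[7, 25, 29] (size 3, max 29) hi=[30, 47] (size 2, min 30) -> median=29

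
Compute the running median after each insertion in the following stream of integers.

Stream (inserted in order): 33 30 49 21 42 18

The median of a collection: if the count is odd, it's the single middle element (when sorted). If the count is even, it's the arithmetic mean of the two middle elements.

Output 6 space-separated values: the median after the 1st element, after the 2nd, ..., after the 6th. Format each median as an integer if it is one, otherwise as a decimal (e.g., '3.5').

Step 1: insert 33 -> lo=[33] (size 1, max 33) hi=[] (size 0) -> median=33
Step 2: insert 30 -> lo=[30] (size 1, max 30) hi=[33] (size 1, min 33) -> median=31.5
Step 3: insert 49 -> lo=[30, 33] (size 2, max 33) hi=[49] (size 1, min 49) -> median=33
Step 4: insert 21 -> lo=[21, 30] (size 2, max 30) hi=[33, 49] (size 2, min 33) -> median=31.5
Step 5: insert 42 -> lo=[21, 30, 33] (size 3, max 33) hi=[42, 49] (size 2, min 42) -> median=33
Step 6: insert 18 -> lo=[18, 21, 30] (size 3, max 30) hi=[33, 42, 49] (size 3, min 33) -> median=31.5

Answer: 33 31.5 33 31.5 33 31.5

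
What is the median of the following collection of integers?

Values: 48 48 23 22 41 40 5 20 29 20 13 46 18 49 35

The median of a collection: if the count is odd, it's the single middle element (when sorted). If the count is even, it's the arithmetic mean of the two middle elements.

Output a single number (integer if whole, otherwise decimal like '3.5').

Step 1: insert 48 -> lo=[48] (size 1, max 48) hi=[] (size 0) -> median=48
Step 2: insert 48 -> lo=[48] (size 1, max 48) hi=[48] (size 1, min 48) -> median=48
Step 3: insert 23 -> lo=[23, 48] (size 2, max 48) hi=[48] (size 1, min 48) -> median=48
Step 4: insert 22 -> lo=[22, 23] (size 2, max 23) hi=[48, 48] (size 2, min 48) -> median=35.5
Step 5: insert 41 -> lo=[22, 23, 41] (size 3, max 41) hi=[48, 48] (size 2, min 48) -> median=41
Step 6: insert 40 -> lo=[22, 23, 40] (size 3, max 40) hi=[41, 48, 48] (size 3, min 41) -> median=40.5
Step 7: insert 5 -> lo=[5, 22, 23, 40] (size 4, max 40) hi=[41, 48, 48] (size 3, min 41) -> median=40
Step 8: insert 20 -> lo=[5, 20, 22, 23] (size 4, max 23) hi=[40, 41, 48, 48] (size 4, min 40) -> median=31.5
Step 9: insert 29 -> lo=[5, 20, 22, 23, 29] (size 5, max 29) hi=[40, 41, 48, 48] (size 4, min 40) -> median=29
Step 10: insert 20 -> lo=[5, 20, 20, 22, 23] (size 5, max 23) hi=[29, 40, 41, 48, 48] (size 5, min 29) -> median=26
Step 11: insert 13 -> lo=[5, 13, 20, 20, 22, 23] (size 6, max 23) hi=[29, 40, 41, 48, 48] (size 5, min 29) -> median=23
Step 12: insert 46 -> lo=[5, 13, 20, 20, 22, 23] (size 6, max 23) hi=[29, 40, 41, 46, 48, 48] (size 6, min 29) -> median=26
Step 13: insert 18 -> lo=[5, 13, 18, 20, 20, 22, 23] (size 7, max 23) hi=[29, 40, 41, 46, 48, 48] (size 6, min 29) -> median=23
Step 14: insert 49 -> lo=[5, 13, 18, 20, 20, 22, 23] (size 7, max 23) hi=[29, 40, 41, 46, 48, 48, 49] (size 7, min 29) -> median=26
Step 15: insert 35 -> lo=[5, 13, 18, 20, 20, 22, 23, 29] (size 8, max 29) hi=[35, 40, 41, 46, 48, 48, 49] (size 7, min 35) -> median=29

Answer: 29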